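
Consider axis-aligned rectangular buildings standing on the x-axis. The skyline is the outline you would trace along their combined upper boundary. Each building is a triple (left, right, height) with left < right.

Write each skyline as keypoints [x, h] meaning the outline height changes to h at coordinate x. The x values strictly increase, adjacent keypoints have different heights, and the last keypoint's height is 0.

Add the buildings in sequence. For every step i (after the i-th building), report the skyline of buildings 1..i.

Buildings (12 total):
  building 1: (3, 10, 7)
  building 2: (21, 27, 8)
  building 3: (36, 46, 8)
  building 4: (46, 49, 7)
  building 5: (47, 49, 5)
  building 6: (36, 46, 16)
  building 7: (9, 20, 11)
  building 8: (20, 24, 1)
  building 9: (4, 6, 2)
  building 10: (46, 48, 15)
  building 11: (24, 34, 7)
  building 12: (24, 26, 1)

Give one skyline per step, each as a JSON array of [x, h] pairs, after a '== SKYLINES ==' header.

== SKYLINES ==
[[3,7],[10,0]]
[[3,7],[10,0],[21,8],[27,0]]
[[3,7],[10,0],[21,8],[27,0],[36,8],[46,0]]
[[3,7],[10,0],[21,8],[27,0],[36,8],[46,7],[49,0]]
[[3,7],[10,0],[21,8],[27,0],[36,8],[46,7],[49,0]]
[[3,7],[10,0],[21,8],[27,0],[36,16],[46,7],[49,0]]
[[3,7],[9,11],[20,0],[21,8],[27,0],[36,16],[46,7],[49,0]]
[[3,7],[9,11],[20,1],[21,8],[27,0],[36,16],[46,7],[49,0]]
[[3,7],[9,11],[20,1],[21,8],[27,0],[36,16],[46,7],[49,0]]
[[3,7],[9,11],[20,1],[21,8],[27,0],[36,16],[46,15],[48,7],[49,0]]
[[3,7],[9,11],[20,1],[21,8],[27,7],[34,0],[36,16],[46,15],[48,7],[49,0]]
[[3,7],[9,11],[20,1],[21,8],[27,7],[34,0],[36,16],[46,15],[48,7],[49,0]]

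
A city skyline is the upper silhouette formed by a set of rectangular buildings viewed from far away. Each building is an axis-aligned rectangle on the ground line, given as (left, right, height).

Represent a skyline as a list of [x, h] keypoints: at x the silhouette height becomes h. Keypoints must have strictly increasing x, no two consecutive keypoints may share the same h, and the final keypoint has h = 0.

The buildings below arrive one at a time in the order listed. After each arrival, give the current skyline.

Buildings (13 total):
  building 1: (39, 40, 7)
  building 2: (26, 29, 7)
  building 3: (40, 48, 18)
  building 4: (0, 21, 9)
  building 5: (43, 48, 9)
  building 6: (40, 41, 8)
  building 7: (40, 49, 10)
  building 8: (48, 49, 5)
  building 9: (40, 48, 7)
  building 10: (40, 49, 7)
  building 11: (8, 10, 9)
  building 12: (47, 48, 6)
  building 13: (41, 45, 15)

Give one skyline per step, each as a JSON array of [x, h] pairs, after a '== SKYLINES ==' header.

== SKYLINES ==
[[39,7],[40,0]]
[[26,7],[29,0],[39,7],[40,0]]
[[26,7],[29,0],[39,7],[40,18],[48,0]]
[[0,9],[21,0],[26,7],[29,0],[39,7],[40,18],[48,0]]
[[0,9],[21,0],[26,7],[29,0],[39,7],[40,18],[48,0]]
[[0,9],[21,0],[26,7],[29,0],[39,7],[40,18],[48,0]]
[[0,9],[21,0],[26,7],[29,0],[39,7],[40,18],[48,10],[49,0]]
[[0,9],[21,0],[26,7],[29,0],[39,7],[40,18],[48,10],[49,0]]
[[0,9],[21,0],[26,7],[29,0],[39,7],[40,18],[48,10],[49,0]]
[[0,9],[21,0],[26,7],[29,0],[39,7],[40,18],[48,10],[49,0]]
[[0,9],[21,0],[26,7],[29,0],[39,7],[40,18],[48,10],[49,0]]
[[0,9],[21,0],[26,7],[29,0],[39,7],[40,18],[48,10],[49,0]]
[[0,9],[21,0],[26,7],[29,0],[39,7],[40,18],[48,10],[49,0]]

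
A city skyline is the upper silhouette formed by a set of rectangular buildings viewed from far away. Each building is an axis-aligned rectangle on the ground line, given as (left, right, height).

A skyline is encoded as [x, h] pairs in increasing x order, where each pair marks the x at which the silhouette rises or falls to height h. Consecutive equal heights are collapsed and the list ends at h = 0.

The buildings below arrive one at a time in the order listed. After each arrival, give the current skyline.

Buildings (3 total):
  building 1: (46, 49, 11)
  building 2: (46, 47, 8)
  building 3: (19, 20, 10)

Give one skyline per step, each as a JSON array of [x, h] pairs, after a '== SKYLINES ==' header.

== SKYLINES ==
[[46,11],[49,0]]
[[46,11],[49,0]]
[[19,10],[20,0],[46,11],[49,0]]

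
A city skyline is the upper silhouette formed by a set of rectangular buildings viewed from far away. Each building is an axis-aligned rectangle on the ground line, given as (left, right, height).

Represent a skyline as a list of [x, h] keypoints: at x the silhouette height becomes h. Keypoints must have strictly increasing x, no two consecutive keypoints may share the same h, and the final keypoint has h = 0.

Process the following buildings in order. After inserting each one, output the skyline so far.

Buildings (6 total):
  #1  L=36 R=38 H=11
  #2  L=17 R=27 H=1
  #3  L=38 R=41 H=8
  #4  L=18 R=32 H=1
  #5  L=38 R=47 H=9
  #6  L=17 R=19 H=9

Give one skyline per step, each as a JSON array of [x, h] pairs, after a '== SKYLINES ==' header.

== SKYLINES ==
[[36,11],[38,0]]
[[17,1],[27,0],[36,11],[38,0]]
[[17,1],[27,0],[36,11],[38,8],[41,0]]
[[17,1],[32,0],[36,11],[38,8],[41,0]]
[[17,1],[32,0],[36,11],[38,9],[47,0]]
[[17,9],[19,1],[32,0],[36,11],[38,9],[47,0]]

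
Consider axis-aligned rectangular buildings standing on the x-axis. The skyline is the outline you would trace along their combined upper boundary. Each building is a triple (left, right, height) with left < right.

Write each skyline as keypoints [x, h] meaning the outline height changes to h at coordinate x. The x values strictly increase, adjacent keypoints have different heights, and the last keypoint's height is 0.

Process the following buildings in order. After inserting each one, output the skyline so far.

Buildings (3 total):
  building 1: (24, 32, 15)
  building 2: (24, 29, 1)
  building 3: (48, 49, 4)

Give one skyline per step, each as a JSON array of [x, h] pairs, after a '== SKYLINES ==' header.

== SKYLINES ==
[[24,15],[32,0]]
[[24,15],[32,0]]
[[24,15],[32,0],[48,4],[49,0]]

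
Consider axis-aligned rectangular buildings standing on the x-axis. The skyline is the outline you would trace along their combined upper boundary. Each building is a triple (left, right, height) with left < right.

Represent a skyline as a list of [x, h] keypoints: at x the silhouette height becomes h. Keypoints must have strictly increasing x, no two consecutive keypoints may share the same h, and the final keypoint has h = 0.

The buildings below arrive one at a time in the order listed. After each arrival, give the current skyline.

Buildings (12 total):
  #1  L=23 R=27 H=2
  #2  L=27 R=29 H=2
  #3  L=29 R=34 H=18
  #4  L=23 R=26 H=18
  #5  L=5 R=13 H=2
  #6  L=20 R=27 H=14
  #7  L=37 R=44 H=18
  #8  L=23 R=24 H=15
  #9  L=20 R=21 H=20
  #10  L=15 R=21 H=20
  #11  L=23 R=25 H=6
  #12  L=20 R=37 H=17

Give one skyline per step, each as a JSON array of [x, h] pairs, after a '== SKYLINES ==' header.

== SKYLINES ==
[[23,2],[27,0]]
[[23,2],[29,0]]
[[23,2],[29,18],[34,0]]
[[23,18],[26,2],[29,18],[34,0]]
[[5,2],[13,0],[23,18],[26,2],[29,18],[34,0]]
[[5,2],[13,0],[20,14],[23,18],[26,14],[27,2],[29,18],[34,0]]
[[5,2],[13,0],[20,14],[23,18],[26,14],[27,2],[29,18],[34,0],[37,18],[44,0]]
[[5,2],[13,0],[20,14],[23,18],[26,14],[27,2],[29,18],[34,0],[37,18],[44,0]]
[[5,2],[13,0],[20,20],[21,14],[23,18],[26,14],[27,2],[29,18],[34,0],[37,18],[44,0]]
[[5,2],[13,0],[15,20],[21,14],[23,18],[26,14],[27,2],[29,18],[34,0],[37,18],[44,0]]
[[5,2],[13,0],[15,20],[21,14],[23,18],[26,14],[27,2],[29,18],[34,0],[37,18],[44,0]]
[[5,2],[13,0],[15,20],[21,17],[23,18],[26,17],[29,18],[34,17],[37,18],[44,0]]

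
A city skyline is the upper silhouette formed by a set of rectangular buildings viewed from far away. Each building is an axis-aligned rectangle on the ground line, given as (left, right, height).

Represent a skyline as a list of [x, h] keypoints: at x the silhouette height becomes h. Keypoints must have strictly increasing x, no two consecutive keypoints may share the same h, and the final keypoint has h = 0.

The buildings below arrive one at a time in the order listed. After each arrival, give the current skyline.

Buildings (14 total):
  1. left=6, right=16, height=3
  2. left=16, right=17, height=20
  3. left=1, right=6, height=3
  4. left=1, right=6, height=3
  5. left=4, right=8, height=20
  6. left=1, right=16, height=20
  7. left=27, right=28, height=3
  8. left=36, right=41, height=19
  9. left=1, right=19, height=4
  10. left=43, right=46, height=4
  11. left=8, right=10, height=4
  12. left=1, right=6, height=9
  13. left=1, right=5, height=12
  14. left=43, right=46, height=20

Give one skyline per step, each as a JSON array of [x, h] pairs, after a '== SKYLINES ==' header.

== SKYLINES ==
[[6,3],[16,0]]
[[6,3],[16,20],[17,0]]
[[1,3],[16,20],[17,0]]
[[1,3],[16,20],[17,0]]
[[1,3],[4,20],[8,3],[16,20],[17,0]]
[[1,20],[17,0]]
[[1,20],[17,0],[27,3],[28,0]]
[[1,20],[17,0],[27,3],[28,0],[36,19],[41,0]]
[[1,20],[17,4],[19,0],[27,3],[28,0],[36,19],[41,0]]
[[1,20],[17,4],[19,0],[27,3],[28,0],[36,19],[41,0],[43,4],[46,0]]
[[1,20],[17,4],[19,0],[27,3],[28,0],[36,19],[41,0],[43,4],[46,0]]
[[1,20],[17,4],[19,0],[27,3],[28,0],[36,19],[41,0],[43,4],[46,0]]
[[1,20],[17,4],[19,0],[27,3],[28,0],[36,19],[41,0],[43,4],[46,0]]
[[1,20],[17,4],[19,0],[27,3],[28,0],[36,19],[41,0],[43,20],[46,0]]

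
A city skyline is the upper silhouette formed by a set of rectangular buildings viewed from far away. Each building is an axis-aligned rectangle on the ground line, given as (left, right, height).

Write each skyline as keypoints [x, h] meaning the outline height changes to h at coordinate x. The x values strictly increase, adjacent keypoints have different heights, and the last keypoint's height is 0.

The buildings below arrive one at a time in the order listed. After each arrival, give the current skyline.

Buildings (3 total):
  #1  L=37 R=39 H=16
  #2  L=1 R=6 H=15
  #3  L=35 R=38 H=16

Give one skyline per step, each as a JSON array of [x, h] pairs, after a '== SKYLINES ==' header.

== SKYLINES ==
[[37,16],[39,0]]
[[1,15],[6,0],[37,16],[39,0]]
[[1,15],[6,0],[35,16],[39,0]]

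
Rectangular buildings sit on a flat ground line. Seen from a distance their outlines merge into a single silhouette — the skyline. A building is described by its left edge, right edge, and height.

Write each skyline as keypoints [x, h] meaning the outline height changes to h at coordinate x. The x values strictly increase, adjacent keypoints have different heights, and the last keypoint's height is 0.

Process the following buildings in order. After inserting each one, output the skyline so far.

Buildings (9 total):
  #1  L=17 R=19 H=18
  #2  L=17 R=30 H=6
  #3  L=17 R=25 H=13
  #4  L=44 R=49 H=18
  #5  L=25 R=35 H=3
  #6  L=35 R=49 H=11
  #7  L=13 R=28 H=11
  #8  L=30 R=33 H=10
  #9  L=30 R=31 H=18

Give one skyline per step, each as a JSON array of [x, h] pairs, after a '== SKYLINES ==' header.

== SKYLINES ==
[[17,18],[19,0]]
[[17,18],[19,6],[30,0]]
[[17,18],[19,13],[25,6],[30,0]]
[[17,18],[19,13],[25,6],[30,0],[44,18],[49,0]]
[[17,18],[19,13],[25,6],[30,3],[35,0],[44,18],[49,0]]
[[17,18],[19,13],[25,6],[30,3],[35,11],[44,18],[49,0]]
[[13,11],[17,18],[19,13],[25,11],[28,6],[30,3],[35,11],[44,18],[49,0]]
[[13,11],[17,18],[19,13],[25,11],[28,6],[30,10],[33,3],[35,11],[44,18],[49,0]]
[[13,11],[17,18],[19,13],[25,11],[28,6],[30,18],[31,10],[33,3],[35,11],[44,18],[49,0]]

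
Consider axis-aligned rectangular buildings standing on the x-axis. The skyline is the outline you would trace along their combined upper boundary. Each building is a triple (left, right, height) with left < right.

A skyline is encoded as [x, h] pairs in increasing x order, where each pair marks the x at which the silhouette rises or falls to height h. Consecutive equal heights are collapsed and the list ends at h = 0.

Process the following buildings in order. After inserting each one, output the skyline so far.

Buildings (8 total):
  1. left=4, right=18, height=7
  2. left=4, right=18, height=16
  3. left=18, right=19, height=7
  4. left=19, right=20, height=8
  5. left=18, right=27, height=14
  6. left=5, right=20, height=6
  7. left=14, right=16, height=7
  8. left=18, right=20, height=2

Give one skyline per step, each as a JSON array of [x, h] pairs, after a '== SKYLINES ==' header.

== SKYLINES ==
[[4,7],[18,0]]
[[4,16],[18,0]]
[[4,16],[18,7],[19,0]]
[[4,16],[18,7],[19,8],[20,0]]
[[4,16],[18,14],[27,0]]
[[4,16],[18,14],[27,0]]
[[4,16],[18,14],[27,0]]
[[4,16],[18,14],[27,0]]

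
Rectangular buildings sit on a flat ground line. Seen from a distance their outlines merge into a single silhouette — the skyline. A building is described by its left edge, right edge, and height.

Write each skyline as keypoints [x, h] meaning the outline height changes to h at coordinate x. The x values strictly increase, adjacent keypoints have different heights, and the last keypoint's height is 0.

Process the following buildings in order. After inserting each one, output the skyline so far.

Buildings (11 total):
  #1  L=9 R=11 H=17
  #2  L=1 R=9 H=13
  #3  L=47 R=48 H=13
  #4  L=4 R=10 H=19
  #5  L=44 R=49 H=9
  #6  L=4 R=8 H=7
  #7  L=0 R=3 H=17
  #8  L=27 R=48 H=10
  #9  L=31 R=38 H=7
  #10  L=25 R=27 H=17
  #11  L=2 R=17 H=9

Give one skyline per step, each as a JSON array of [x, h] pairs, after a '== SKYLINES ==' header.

== SKYLINES ==
[[9,17],[11,0]]
[[1,13],[9,17],[11,0]]
[[1,13],[9,17],[11,0],[47,13],[48,0]]
[[1,13],[4,19],[10,17],[11,0],[47,13],[48,0]]
[[1,13],[4,19],[10,17],[11,0],[44,9],[47,13],[48,9],[49,0]]
[[1,13],[4,19],[10,17],[11,0],[44,9],[47,13],[48,9],[49,0]]
[[0,17],[3,13],[4,19],[10,17],[11,0],[44,9],[47,13],[48,9],[49,0]]
[[0,17],[3,13],[4,19],[10,17],[11,0],[27,10],[47,13],[48,9],[49,0]]
[[0,17],[3,13],[4,19],[10,17],[11,0],[27,10],[47,13],[48,9],[49,0]]
[[0,17],[3,13],[4,19],[10,17],[11,0],[25,17],[27,10],[47,13],[48,9],[49,0]]
[[0,17],[3,13],[4,19],[10,17],[11,9],[17,0],[25,17],[27,10],[47,13],[48,9],[49,0]]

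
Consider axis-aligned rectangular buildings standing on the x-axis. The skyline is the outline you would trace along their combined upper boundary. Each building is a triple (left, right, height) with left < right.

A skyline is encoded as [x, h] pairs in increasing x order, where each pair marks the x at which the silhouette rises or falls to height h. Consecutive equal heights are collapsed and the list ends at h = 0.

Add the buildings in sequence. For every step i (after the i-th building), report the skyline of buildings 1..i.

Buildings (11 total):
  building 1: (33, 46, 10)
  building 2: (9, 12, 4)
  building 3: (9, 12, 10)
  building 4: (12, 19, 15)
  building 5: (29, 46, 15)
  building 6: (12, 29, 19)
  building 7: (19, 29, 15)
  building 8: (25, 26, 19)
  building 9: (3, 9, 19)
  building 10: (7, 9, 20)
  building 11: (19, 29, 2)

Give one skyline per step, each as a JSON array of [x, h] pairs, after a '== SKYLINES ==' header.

== SKYLINES ==
[[33,10],[46,0]]
[[9,4],[12,0],[33,10],[46,0]]
[[9,10],[12,0],[33,10],[46,0]]
[[9,10],[12,15],[19,0],[33,10],[46,0]]
[[9,10],[12,15],[19,0],[29,15],[46,0]]
[[9,10],[12,19],[29,15],[46,0]]
[[9,10],[12,19],[29,15],[46,0]]
[[9,10],[12,19],[29,15],[46,0]]
[[3,19],[9,10],[12,19],[29,15],[46,0]]
[[3,19],[7,20],[9,10],[12,19],[29,15],[46,0]]
[[3,19],[7,20],[9,10],[12,19],[29,15],[46,0]]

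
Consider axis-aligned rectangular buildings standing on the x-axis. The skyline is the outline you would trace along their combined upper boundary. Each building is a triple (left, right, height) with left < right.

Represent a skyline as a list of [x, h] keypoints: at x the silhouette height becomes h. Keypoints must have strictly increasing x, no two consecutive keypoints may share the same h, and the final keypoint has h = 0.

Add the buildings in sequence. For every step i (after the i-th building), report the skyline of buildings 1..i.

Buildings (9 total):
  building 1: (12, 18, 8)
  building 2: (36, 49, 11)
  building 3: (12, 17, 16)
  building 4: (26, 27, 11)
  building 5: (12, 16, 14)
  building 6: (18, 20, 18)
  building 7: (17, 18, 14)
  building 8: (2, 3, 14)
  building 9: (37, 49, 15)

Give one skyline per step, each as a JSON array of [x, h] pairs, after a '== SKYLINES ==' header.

== SKYLINES ==
[[12,8],[18,0]]
[[12,8],[18,0],[36,11],[49,0]]
[[12,16],[17,8],[18,0],[36,11],[49,0]]
[[12,16],[17,8],[18,0],[26,11],[27,0],[36,11],[49,0]]
[[12,16],[17,8],[18,0],[26,11],[27,0],[36,11],[49,0]]
[[12,16],[17,8],[18,18],[20,0],[26,11],[27,0],[36,11],[49,0]]
[[12,16],[17,14],[18,18],[20,0],[26,11],[27,0],[36,11],[49,0]]
[[2,14],[3,0],[12,16],[17,14],[18,18],[20,0],[26,11],[27,0],[36,11],[49,0]]
[[2,14],[3,0],[12,16],[17,14],[18,18],[20,0],[26,11],[27,0],[36,11],[37,15],[49,0]]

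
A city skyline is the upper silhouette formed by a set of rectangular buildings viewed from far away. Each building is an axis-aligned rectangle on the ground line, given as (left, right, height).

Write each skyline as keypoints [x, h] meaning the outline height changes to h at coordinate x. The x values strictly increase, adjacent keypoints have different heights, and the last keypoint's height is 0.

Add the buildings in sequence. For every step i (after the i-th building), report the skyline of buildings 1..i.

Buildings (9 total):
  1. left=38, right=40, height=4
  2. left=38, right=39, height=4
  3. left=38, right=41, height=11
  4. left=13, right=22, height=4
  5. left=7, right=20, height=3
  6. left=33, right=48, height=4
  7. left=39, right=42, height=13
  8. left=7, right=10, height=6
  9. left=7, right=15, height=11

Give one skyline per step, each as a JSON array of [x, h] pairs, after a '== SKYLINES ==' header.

== SKYLINES ==
[[38,4],[40,0]]
[[38,4],[40,0]]
[[38,11],[41,0]]
[[13,4],[22,0],[38,11],[41,0]]
[[7,3],[13,4],[22,0],[38,11],[41,0]]
[[7,3],[13,4],[22,0],[33,4],[38,11],[41,4],[48,0]]
[[7,3],[13,4],[22,0],[33,4],[38,11],[39,13],[42,4],[48,0]]
[[7,6],[10,3],[13,4],[22,0],[33,4],[38,11],[39,13],[42,4],[48,0]]
[[7,11],[15,4],[22,0],[33,4],[38,11],[39,13],[42,4],[48,0]]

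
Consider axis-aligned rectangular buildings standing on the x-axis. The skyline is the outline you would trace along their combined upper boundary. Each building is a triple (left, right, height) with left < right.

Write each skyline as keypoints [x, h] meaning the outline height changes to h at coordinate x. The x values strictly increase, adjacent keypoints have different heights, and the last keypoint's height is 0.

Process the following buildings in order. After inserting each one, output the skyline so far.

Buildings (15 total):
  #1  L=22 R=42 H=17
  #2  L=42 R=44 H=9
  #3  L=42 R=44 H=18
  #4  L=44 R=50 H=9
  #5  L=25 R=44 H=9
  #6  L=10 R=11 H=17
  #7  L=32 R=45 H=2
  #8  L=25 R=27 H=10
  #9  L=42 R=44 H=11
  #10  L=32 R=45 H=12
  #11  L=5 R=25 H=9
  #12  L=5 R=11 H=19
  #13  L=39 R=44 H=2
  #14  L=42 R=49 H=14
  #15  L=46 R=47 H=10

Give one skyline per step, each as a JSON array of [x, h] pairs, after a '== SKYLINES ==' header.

== SKYLINES ==
[[22,17],[42,0]]
[[22,17],[42,9],[44,0]]
[[22,17],[42,18],[44,0]]
[[22,17],[42,18],[44,9],[50,0]]
[[22,17],[42,18],[44,9],[50,0]]
[[10,17],[11,0],[22,17],[42,18],[44,9],[50,0]]
[[10,17],[11,0],[22,17],[42,18],[44,9],[50,0]]
[[10,17],[11,0],[22,17],[42,18],[44,9],[50,0]]
[[10,17],[11,0],[22,17],[42,18],[44,9],[50,0]]
[[10,17],[11,0],[22,17],[42,18],[44,12],[45,9],[50,0]]
[[5,9],[10,17],[11,9],[22,17],[42,18],[44,12],[45,9],[50,0]]
[[5,19],[11,9],[22,17],[42,18],[44,12],[45,9],[50,0]]
[[5,19],[11,9],[22,17],[42,18],[44,12],[45,9],[50,0]]
[[5,19],[11,9],[22,17],[42,18],[44,14],[49,9],[50,0]]
[[5,19],[11,9],[22,17],[42,18],[44,14],[49,9],[50,0]]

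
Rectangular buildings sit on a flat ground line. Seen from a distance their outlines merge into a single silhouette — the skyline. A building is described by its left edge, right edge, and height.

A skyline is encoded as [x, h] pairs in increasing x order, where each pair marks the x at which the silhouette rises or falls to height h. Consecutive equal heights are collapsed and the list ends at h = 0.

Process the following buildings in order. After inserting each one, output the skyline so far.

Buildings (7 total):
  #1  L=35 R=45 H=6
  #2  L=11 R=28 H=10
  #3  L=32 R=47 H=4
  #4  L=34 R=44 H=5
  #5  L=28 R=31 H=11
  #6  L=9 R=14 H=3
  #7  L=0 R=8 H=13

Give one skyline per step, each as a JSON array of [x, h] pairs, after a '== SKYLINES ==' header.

== SKYLINES ==
[[35,6],[45,0]]
[[11,10],[28,0],[35,6],[45,0]]
[[11,10],[28,0],[32,4],[35,6],[45,4],[47,0]]
[[11,10],[28,0],[32,4],[34,5],[35,6],[45,4],[47,0]]
[[11,10],[28,11],[31,0],[32,4],[34,5],[35,6],[45,4],[47,0]]
[[9,3],[11,10],[28,11],[31,0],[32,4],[34,5],[35,6],[45,4],[47,0]]
[[0,13],[8,0],[9,3],[11,10],[28,11],[31,0],[32,4],[34,5],[35,6],[45,4],[47,0]]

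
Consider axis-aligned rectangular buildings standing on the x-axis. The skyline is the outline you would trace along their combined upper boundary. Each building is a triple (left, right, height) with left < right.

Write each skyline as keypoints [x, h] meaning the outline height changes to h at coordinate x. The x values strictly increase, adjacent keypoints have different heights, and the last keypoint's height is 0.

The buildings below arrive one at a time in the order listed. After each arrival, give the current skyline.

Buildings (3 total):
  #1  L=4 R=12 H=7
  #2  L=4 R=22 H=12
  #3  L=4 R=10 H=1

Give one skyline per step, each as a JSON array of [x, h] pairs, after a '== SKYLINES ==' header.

== SKYLINES ==
[[4,7],[12,0]]
[[4,12],[22,0]]
[[4,12],[22,0]]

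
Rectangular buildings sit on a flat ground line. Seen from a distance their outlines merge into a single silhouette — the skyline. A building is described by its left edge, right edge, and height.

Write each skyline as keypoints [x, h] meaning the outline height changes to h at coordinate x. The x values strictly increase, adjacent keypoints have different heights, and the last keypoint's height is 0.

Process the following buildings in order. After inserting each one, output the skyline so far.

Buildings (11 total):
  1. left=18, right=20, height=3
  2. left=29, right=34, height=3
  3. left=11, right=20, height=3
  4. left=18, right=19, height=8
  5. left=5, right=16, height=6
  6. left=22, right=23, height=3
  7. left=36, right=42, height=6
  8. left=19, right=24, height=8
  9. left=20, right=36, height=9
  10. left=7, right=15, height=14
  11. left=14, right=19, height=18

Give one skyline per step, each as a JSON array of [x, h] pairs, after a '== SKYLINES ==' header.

== SKYLINES ==
[[18,3],[20,0]]
[[18,3],[20,0],[29,3],[34,0]]
[[11,3],[20,0],[29,3],[34,0]]
[[11,3],[18,8],[19,3],[20,0],[29,3],[34,0]]
[[5,6],[16,3],[18,8],[19,3],[20,0],[29,3],[34,0]]
[[5,6],[16,3],[18,8],[19,3],[20,0],[22,3],[23,0],[29,3],[34,0]]
[[5,6],[16,3],[18,8],[19,3],[20,0],[22,3],[23,0],[29,3],[34,0],[36,6],[42,0]]
[[5,6],[16,3],[18,8],[24,0],[29,3],[34,0],[36,6],[42,0]]
[[5,6],[16,3],[18,8],[20,9],[36,6],[42,0]]
[[5,6],[7,14],[15,6],[16,3],[18,8],[20,9],[36,6],[42,0]]
[[5,6],[7,14],[14,18],[19,8],[20,9],[36,6],[42,0]]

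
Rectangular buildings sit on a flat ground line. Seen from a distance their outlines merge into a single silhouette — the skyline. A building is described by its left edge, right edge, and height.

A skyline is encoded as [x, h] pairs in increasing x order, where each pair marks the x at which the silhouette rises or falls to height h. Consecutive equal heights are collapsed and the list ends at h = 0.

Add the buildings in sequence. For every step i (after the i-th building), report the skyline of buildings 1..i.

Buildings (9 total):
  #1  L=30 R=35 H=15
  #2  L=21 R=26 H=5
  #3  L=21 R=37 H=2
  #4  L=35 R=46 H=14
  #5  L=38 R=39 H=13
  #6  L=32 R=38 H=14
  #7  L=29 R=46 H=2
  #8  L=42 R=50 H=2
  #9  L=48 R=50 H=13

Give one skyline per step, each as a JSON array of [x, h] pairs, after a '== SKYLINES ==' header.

== SKYLINES ==
[[30,15],[35,0]]
[[21,5],[26,0],[30,15],[35,0]]
[[21,5],[26,2],[30,15],[35,2],[37,0]]
[[21,5],[26,2],[30,15],[35,14],[46,0]]
[[21,5],[26,2],[30,15],[35,14],[46,0]]
[[21,5],[26,2],[30,15],[35,14],[46,0]]
[[21,5],[26,2],[30,15],[35,14],[46,0]]
[[21,5],[26,2],[30,15],[35,14],[46,2],[50,0]]
[[21,5],[26,2],[30,15],[35,14],[46,2],[48,13],[50,0]]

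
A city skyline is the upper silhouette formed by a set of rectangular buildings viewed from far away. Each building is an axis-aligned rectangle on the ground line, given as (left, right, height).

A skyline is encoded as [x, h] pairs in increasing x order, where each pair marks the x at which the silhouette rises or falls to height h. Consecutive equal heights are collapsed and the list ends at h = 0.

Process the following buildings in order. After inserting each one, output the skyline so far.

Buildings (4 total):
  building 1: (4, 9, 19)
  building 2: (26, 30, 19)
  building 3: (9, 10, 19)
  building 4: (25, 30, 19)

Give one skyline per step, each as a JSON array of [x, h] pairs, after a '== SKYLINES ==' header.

== SKYLINES ==
[[4,19],[9,0]]
[[4,19],[9,0],[26,19],[30,0]]
[[4,19],[10,0],[26,19],[30,0]]
[[4,19],[10,0],[25,19],[30,0]]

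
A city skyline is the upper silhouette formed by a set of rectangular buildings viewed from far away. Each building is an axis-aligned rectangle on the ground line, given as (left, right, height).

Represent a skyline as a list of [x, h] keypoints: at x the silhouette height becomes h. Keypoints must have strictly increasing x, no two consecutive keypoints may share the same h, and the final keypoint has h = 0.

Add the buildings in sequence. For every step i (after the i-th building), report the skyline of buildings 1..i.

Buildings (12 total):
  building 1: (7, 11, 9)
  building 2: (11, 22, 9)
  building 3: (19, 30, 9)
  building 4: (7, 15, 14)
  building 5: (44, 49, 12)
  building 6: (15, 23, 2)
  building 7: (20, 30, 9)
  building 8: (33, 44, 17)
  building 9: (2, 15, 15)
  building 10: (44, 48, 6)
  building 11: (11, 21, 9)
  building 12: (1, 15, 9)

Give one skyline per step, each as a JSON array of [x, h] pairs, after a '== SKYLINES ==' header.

== SKYLINES ==
[[7,9],[11,0]]
[[7,9],[22,0]]
[[7,9],[30,0]]
[[7,14],[15,9],[30,0]]
[[7,14],[15,9],[30,0],[44,12],[49,0]]
[[7,14],[15,9],[30,0],[44,12],[49,0]]
[[7,14],[15,9],[30,0],[44,12],[49,0]]
[[7,14],[15,9],[30,0],[33,17],[44,12],[49,0]]
[[2,15],[15,9],[30,0],[33,17],[44,12],[49,0]]
[[2,15],[15,9],[30,0],[33,17],[44,12],[49,0]]
[[2,15],[15,9],[30,0],[33,17],[44,12],[49,0]]
[[1,9],[2,15],[15,9],[30,0],[33,17],[44,12],[49,0]]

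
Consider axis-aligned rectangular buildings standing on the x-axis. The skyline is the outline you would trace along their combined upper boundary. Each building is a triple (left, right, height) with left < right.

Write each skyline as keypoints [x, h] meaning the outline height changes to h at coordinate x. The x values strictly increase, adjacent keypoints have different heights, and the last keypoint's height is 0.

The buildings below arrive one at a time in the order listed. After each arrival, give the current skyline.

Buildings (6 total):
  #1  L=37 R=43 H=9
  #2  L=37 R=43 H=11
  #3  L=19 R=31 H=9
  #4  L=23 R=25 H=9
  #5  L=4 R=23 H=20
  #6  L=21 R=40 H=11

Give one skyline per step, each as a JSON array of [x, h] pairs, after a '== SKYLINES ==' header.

== SKYLINES ==
[[37,9],[43,0]]
[[37,11],[43,0]]
[[19,9],[31,0],[37,11],[43,0]]
[[19,9],[31,0],[37,11],[43,0]]
[[4,20],[23,9],[31,0],[37,11],[43,0]]
[[4,20],[23,11],[43,0]]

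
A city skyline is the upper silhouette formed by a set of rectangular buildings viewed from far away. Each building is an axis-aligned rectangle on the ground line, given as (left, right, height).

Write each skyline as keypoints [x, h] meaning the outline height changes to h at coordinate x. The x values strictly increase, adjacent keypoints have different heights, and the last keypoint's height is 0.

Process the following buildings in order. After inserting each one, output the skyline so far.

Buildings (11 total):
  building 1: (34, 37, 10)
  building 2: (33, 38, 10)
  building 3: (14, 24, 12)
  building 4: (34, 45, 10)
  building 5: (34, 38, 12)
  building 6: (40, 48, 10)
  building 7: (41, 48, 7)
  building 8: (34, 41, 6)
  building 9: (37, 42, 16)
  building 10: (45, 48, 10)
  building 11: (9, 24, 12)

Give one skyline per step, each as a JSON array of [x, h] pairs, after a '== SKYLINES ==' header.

== SKYLINES ==
[[34,10],[37,0]]
[[33,10],[38,0]]
[[14,12],[24,0],[33,10],[38,0]]
[[14,12],[24,0],[33,10],[45,0]]
[[14,12],[24,0],[33,10],[34,12],[38,10],[45,0]]
[[14,12],[24,0],[33,10],[34,12],[38,10],[48,0]]
[[14,12],[24,0],[33,10],[34,12],[38,10],[48,0]]
[[14,12],[24,0],[33,10],[34,12],[38,10],[48,0]]
[[14,12],[24,0],[33,10],[34,12],[37,16],[42,10],[48,0]]
[[14,12],[24,0],[33,10],[34,12],[37,16],[42,10],[48,0]]
[[9,12],[24,0],[33,10],[34,12],[37,16],[42,10],[48,0]]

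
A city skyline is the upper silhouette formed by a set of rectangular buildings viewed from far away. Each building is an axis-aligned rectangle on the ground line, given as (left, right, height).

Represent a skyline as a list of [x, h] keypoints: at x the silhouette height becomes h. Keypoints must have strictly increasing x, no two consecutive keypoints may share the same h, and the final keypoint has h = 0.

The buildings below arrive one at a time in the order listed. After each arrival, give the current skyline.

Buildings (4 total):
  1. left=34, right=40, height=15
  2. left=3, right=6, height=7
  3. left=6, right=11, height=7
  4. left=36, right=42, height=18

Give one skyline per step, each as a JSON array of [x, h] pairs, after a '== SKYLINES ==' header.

== SKYLINES ==
[[34,15],[40,0]]
[[3,7],[6,0],[34,15],[40,0]]
[[3,7],[11,0],[34,15],[40,0]]
[[3,7],[11,0],[34,15],[36,18],[42,0]]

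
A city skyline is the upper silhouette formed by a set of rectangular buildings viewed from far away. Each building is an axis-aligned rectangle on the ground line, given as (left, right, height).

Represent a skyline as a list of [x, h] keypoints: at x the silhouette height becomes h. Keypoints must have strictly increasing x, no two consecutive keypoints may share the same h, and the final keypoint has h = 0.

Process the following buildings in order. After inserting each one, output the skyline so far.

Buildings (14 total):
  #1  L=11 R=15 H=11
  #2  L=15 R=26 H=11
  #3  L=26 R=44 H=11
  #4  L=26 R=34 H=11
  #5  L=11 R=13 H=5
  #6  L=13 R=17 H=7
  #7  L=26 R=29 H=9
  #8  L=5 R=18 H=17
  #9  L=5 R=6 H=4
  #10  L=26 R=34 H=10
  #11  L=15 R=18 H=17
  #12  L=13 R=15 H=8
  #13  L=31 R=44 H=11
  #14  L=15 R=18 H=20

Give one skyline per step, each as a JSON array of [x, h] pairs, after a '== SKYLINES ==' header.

== SKYLINES ==
[[11,11],[15,0]]
[[11,11],[26,0]]
[[11,11],[44,0]]
[[11,11],[44,0]]
[[11,11],[44,0]]
[[11,11],[44,0]]
[[11,11],[44,0]]
[[5,17],[18,11],[44,0]]
[[5,17],[18,11],[44,0]]
[[5,17],[18,11],[44,0]]
[[5,17],[18,11],[44,0]]
[[5,17],[18,11],[44,0]]
[[5,17],[18,11],[44,0]]
[[5,17],[15,20],[18,11],[44,0]]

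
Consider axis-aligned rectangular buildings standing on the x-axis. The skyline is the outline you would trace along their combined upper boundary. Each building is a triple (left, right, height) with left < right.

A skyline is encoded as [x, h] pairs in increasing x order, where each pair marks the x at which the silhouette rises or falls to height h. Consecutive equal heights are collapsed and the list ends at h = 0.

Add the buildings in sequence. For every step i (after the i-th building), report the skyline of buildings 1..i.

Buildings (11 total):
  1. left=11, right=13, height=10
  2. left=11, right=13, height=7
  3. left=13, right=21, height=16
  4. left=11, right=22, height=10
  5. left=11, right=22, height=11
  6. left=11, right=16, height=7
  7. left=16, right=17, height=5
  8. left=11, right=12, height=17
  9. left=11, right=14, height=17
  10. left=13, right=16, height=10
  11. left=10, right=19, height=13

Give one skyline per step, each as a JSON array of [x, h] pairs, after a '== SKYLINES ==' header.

== SKYLINES ==
[[11,10],[13,0]]
[[11,10],[13,0]]
[[11,10],[13,16],[21,0]]
[[11,10],[13,16],[21,10],[22,0]]
[[11,11],[13,16],[21,11],[22,0]]
[[11,11],[13,16],[21,11],[22,0]]
[[11,11],[13,16],[21,11],[22,0]]
[[11,17],[12,11],[13,16],[21,11],[22,0]]
[[11,17],[14,16],[21,11],[22,0]]
[[11,17],[14,16],[21,11],[22,0]]
[[10,13],[11,17],[14,16],[21,11],[22,0]]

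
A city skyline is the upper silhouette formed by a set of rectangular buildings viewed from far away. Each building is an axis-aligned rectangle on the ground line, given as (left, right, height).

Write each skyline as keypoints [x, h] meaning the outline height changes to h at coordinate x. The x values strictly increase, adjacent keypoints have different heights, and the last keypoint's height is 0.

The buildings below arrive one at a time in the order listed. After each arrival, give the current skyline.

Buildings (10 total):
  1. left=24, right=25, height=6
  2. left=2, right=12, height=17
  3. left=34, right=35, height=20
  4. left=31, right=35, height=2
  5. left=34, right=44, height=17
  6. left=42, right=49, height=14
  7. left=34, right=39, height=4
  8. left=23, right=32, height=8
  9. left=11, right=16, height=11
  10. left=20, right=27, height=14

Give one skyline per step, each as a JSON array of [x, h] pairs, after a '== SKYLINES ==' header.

== SKYLINES ==
[[24,6],[25,0]]
[[2,17],[12,0],[24,6],[25,0]]
[[2,17],[12,0],[24,6],[25,0],[34,20],[35,0]]
[[2,17],[12,0],[24,6],[25,0],[31,2],[34,20],[35,0]]
[[2,17],[12,0],[24,6],[25,0],[31,2],[34,20],[35,17],[44,0]]
[[2,17],[12,0],[24,6],[25,0],[31,2],[34,20],[35,17],[44,14],[49,0]]
[[2,17],[12,0],[24,6],[25,0],[31,2],[34,20],[35,17],[44,14],[49,0]]
[[2,17],[12,0],[23,8],[32,2],[34,20],[35,17],[44,14],[49,0]]
[[2,17],[12,11],[16,0],[23,8],[32,2],[34,20],[35,17],[44,14],[49,0]]
[[2,17],[12,11],[16,0],[20,14],[27,8],[32,2],[34,20],[35,17],[44,14],[49,0]]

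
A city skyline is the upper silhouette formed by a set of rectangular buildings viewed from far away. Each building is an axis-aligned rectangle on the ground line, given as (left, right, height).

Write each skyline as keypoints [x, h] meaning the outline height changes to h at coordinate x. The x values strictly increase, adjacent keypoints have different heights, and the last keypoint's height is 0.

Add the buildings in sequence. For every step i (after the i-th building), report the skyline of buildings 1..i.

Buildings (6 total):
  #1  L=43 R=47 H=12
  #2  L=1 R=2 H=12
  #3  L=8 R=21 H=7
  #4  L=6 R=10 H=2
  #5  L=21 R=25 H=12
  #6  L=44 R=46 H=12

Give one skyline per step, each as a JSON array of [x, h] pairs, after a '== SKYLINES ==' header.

== SKYLINES ==
[[43,12],[47,0]]
[[1,12],[2,0],[43,12],[47,0]]
[[1,12],[2,0],[8,7],[21,0],[43,12],[47,0]]
[[1,12],[2,0],[6,2],[8,7],[21,0],[43,12],[47,0]]
[[1,12],[2,0],[6,2],[8,7],[21,12],[25,0],[43,12],[47,0]]
[[1,12],[2,0],[6,2],[8,7],[21,12],[25,0],[43,12],[47,0]]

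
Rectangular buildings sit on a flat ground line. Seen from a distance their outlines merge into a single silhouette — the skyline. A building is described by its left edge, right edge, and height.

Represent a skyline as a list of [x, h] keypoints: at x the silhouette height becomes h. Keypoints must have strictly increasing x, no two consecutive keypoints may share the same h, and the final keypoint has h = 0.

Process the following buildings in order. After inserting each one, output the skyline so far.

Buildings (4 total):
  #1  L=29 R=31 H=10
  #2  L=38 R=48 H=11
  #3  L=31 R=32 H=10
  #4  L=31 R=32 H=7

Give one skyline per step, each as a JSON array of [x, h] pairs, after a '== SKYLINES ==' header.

== SKYLINES ==
[[29,10],[31,0]]
[[29,10],[31,0],[38,11],[48,0]]
[[29,10],[32,0],[38,11],[48,0]]
[[29,10],[32,0],[38,11],[48,0]]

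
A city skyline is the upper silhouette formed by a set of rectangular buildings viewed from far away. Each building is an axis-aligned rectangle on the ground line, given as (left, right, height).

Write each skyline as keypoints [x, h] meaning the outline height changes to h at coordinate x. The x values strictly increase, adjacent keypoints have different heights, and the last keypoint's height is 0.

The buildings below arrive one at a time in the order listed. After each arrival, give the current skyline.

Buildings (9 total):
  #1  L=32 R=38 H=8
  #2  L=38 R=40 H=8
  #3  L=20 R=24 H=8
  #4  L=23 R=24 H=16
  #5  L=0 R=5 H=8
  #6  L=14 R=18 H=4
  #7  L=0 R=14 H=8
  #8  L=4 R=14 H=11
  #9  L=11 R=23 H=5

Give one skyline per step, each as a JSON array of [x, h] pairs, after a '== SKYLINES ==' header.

== SKYLINES ==
[[32,8],[38,0]]
[[32,8],[40,0]]
[[20,8],[24,0],[32,8],[40,0]]
[[20,8],[23,16],[24,0],[32,8],[40,0]]
[[0,8],[5,0],[20,8],[23,16],[24,0],[32,8],[40,0]]
[[0,8],[5,0],[14,4],[18,0],[20,8],[23,16],[24,0],[32,8],[40,0]]
[[0,8],[14,4],[18,0],[20,8],[23,16],[24,0],[32,8],[40,0]]
[[0,8],[4,11],[14,4],[18,0],[20,8],[23,16],[24,0],[32,8],[40,0]]
[[0,8],[4,11],[14,5],[20,8],[23,16],[24,0],[32,8],[40,0]]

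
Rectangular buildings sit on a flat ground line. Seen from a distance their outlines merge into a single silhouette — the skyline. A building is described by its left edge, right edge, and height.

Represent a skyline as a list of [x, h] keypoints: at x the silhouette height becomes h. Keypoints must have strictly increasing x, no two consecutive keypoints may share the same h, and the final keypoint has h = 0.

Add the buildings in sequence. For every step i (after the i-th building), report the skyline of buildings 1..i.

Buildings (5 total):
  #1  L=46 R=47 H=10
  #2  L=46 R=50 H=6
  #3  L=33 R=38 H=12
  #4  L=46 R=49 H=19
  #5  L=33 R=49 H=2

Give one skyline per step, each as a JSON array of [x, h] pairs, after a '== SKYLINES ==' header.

== SKYLINES ==
[[46,10],[47,0]]
[[46,10],[47,6],[50,0]]
[[33,12],[38,0],[46,10],[47,6],[50,0]]
[[33,12],[38,0],[46,19],[49,6],[50,0]]
[[33,12],[38,2],[46,19],[49,6],[50,0]]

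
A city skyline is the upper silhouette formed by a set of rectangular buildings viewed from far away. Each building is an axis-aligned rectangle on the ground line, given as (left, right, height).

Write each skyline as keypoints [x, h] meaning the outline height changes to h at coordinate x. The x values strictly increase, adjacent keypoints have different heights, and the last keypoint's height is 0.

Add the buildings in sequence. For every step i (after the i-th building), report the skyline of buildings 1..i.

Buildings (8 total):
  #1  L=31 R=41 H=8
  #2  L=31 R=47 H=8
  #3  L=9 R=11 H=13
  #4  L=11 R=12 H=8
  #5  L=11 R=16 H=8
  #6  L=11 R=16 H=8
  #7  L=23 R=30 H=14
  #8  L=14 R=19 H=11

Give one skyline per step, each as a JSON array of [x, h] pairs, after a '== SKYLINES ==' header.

== SKYLINES ==
[[31,8],[41,0]]
[[31,8],[47,0]]
[[9,13],[11,0],[31,8],[47,0]]
[[9,13],[11,8],[12,0],[31,8],[47,0]]
[[9,13],[11,8],[16,0],[31,8],[47,0]]
[[9,13],[11,8],[16,0],[31,8],[47,0]]
[[9,13],[11,8],[16,0],[23,14],[30,0],[31,8],[47,0]]
[[9,13],[11,8],[14,11],[19,0],[23,14],[30,0],[31,8],[47,0]]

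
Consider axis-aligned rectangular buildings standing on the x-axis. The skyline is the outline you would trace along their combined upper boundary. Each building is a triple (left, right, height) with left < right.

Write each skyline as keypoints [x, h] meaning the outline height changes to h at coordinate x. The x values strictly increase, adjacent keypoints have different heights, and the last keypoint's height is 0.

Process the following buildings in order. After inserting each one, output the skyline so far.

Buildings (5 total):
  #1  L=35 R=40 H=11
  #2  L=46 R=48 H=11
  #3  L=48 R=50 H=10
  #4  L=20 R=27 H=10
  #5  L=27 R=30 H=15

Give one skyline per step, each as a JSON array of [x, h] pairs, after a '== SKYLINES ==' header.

== SKYLINES ==
[[35,11],[40,0]]
[[35,11],[40,0],[46,11],[48,0]]
[[35,11],[40,0],[46,11],[48,10],[50,0]]
[[20,10],[27,0],[35,11],[40,0],[46,11],[48,10],[50,0]]
[[20,10],[27,15],[30,0],[35,11],[40,0],[46,11],[48,10],[50,0]]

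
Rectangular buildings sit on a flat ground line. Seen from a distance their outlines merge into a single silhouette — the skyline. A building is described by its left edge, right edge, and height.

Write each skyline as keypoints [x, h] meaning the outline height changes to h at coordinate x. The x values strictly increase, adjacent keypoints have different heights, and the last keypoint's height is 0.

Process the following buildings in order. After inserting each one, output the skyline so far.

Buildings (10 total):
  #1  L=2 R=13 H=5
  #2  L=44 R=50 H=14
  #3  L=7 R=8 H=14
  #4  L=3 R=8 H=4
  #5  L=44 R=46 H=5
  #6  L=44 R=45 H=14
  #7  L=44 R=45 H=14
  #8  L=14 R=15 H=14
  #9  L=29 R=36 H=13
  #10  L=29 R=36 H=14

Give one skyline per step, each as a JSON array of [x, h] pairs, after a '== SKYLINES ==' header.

== SKYLINES ==
[[2,5],[13,0]]
[[2,5],[13,0],[44,14],[50,0]]
[[2,5],[7,14],[8,5],[13,0],[44,14],[50,0]]
[[2,5],[7,14],[8,5],[13,0],[44,14],[50,0]]
[[2,5],[7,14],[8,5],[13,0],[44,14],[50,0]]
[[2,5],[7,14],[8,5],[13,0],[44,14],[50,0]]
[[2,5],[7,14],[8,5],[13,0],[44,14],[50,0]]
[[2,5],[7,14],[8,5],[13,0],[14,14],[15,0],[44,14],[50,0]]
[[2,5],[7,14],[8,5],[13,0],[14,14],[15,0],[29,13],[36,0],[44,14],[50,0]]
[[2,5],[7,14],[8,5],[13,0],[14,14],[15,0],[29,14],[36,0],[44,14],[50,0]]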